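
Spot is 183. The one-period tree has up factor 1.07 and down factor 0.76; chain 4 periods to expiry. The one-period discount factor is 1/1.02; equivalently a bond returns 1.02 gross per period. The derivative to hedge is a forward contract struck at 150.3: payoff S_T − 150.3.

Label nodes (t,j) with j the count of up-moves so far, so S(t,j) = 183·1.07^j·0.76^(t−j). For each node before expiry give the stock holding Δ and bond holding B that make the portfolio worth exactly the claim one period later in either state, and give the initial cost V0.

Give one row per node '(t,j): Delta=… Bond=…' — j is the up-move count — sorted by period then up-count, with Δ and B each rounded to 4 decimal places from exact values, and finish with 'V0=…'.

(0,0): Delta=1.0000 Bond=-138.8540
(1,0): Delta=1.0000 Bond=-141.6310
(1,1): Delta=1.0000 Bond=-141.6310
(2,0): Delta=1.0000 Bond=-144.4637
(2,1): Delta=1.0000 Bond=-144.4637
(2,2): Delta=1.0000 Bond=-144.4637
(3,0): Delta=1.0000 Bond=-147.3529
(3,1): Delta=1.0000 Bond=-147.3529
(3,2): Delta=1.0000 Bond=-147.3529
(3,3): Delta=1.0000 Bond=-147.3529
V0=44.1460

Since d<R<u, set p* = (R−d)/(u−d) = 0.8387; price each node as the discounted p*-expectation of its children.
At expiry t=4: V(4,0)=-89.2472, V(4,1)=-64.3441, V(4,2)=-29.2832, V(4,3)=20.0790, V(4,4)=89.5757
Node (3,0) S=80.3326: V=(p*·-64.3441+(1−p*)·-89.2472)/1.02=-67.0203; Δ=(-64.3441−-89.2472)/(85.9559−61.0528)=1.0000; B=V−Δ·S=-147.3529
Node (3,1) S=113.0999: V=(p*·-29.2832+(1−p*)·-64.3441)/1.02=-34.2531; Δ=(-29.2832−-64.3441)/(121.0168−85.9559)=1.0000; B=V−Δ·S=-147.3529
Node (3,2) S=159.2327: V=(p*·20.0790+(1−p*)·-29.2832)/1.02=11.8798; Δ=(20.0790−-29.2832)/(170.3790−121.0168)=1.0000; B=V−Δ·S=-147.3529
Node (3,3) S=224.1829: V=(p*·89.5757+(1−p*)·20.0790)/1.02=76.8299; Δ=(89.5757−20.0790)/(239.8757−170.3790)=1.0000; B=V−Δ·S=-147.3529
Node (2,0) S=105.7008: V=(p*·-34.2531+(1−p*)·-67.0203)/1.02=-38.7629; Δ=(-34.2531−-67.0203)/(113.0999−80.3326)=1.0000; B=V−Δ·S=-144.4637
Node (2,1) S=148.8156: V=(p*·11.8798+(1−p*)·-34.2531)/1.02=4.3519; Δ=(11.8798−-34.2531)/(159.2327−113.0999)=1.0000; B=V−Δ·S=-144.4637
Node (2,2) S=209.5167: V=(p*·76.8299+(1−p*)·11.8798)/1.02=65.0530; Δ=(76.8299−11.8798)/(224.1829−159.2327)=1.0000; B=V−Δ·S=-144.4637
Node (1,0) S=139.0800: V=(p*·4.3519+(1−p*)·-38.7629)/1.02=-2.5510; Δ=(4.3519−-38.7629)/(148.8156−105.7008)=1.0000; B=V−Δ·S=-141.6310
Node (1,1) S=195.8100: V=(p*·65.0530+(1−p*)·4.3519)/1.02=54.1790; Δ=(65.0530−4.3519)/(209.5167−148.8156)=1.0000; B=V−Δ·S=-141.6310
Node (0,0) S=183.0000: V=(p*·54.1790+(1−p*)·-2.5510)/1.02=44.1460; Δ=(54.1790−-2.5510)/(195.8100−139.0800)=1.0000; B=V−Δ·S=-138.8540
Each (Δ,B) replicates both successor values, so the strategy is self-financing and V0 is arbitrage-free.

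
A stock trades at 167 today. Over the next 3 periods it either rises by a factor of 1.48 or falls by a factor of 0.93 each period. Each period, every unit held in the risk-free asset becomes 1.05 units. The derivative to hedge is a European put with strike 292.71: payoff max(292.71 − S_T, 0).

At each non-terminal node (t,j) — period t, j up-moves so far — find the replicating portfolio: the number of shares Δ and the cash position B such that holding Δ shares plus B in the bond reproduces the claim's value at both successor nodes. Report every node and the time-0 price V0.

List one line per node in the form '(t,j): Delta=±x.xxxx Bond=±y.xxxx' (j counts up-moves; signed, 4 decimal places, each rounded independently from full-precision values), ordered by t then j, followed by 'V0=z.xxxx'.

(0,0): Delta=-0.7455 Bond=217.1566
(1,0): Delta=-0.8845 Bond=249.6082
(1,1): Delta=-0.4324 Bond=150.6366
(2,0): Delta=-1.0000 Bond=278.7714
(2,1): Delta=-0.6244 Bond=202.3085
(2,2): Delta=0.0000 Bond=0.0000
V0=92.6644

No-arbitrage ⇒ martingale measure with p* = (R−d)/(u−d) = 0.2182.
Payoff layer (t=3): V(3,0)=158.3824, V(3,1)=78.9413, V(3,2)=0.0000, V(3,3)=0.0000
Node (2,0) S=144.4383: V=(p*·78.9413+(1−p*)·158.3824)/1.05=134.3331; Δ=(78.9413−158.3824)/(213.7687−134.3276)=-1.0000; B=V−Δ·S=278.7714
Node (2,1) S=229.8588: V=(p*·0.0000+(1−p*)·78.9413)/1.05=58.7788; Δ=(0.0000−78.9413)/(340.1910−213.7687)=-0.6244; B=V−Δ·S=202.3085
Node (2,2) S=365.7968: V=(p*·0.0000+(1−p*)·0.0000)/1.05=0.0000; Δ=(0.0000−0.0000)/(541.3793−340.1910)=0.0000; B=V−Δ·S=0.0000
Node (1,0) S=155.3100: V=(p*·58.7788+(1−p*)·134.3331)/1.05=112.2367; Δ=(58.7788−134.3331)/(229.8588−144.4383)=-0.8845; B=V−Δ·S=249.6082
Node (1,1) S=247.1600: V=(p*·0.0000+(1−p*)·58.7788)/1.05=43.7660; Δ=(0.0000−58.7788)/(365.7968−229.8588)=-0.4324; B=V−Δ·S=150.6366
Node (0,0) S=167.0000: V=(p*·43.7660+(1−p*)·112.2367)/1.05=92.6644; Δ=(43.7660−112.2367)/(247.1600−155.3100)=-0.7455; B=V−Δ·S=217.1566
Root portfolio cost Δ·167+B reproduces V0=92.6644.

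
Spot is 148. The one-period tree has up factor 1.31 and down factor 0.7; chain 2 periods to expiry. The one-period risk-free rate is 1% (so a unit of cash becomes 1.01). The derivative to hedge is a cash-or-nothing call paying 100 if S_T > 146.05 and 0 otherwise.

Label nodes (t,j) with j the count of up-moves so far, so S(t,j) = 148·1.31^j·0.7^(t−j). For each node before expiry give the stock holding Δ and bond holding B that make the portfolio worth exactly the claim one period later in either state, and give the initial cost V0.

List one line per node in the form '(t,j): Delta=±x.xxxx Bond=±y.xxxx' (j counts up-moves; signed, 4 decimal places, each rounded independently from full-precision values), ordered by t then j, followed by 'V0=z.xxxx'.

Under the risk-neutral measure, an up-move has probability p* = (R−d)/(u−d) = 0.5082 and values discount at R = 1.01.
Terminal payoffs: V(2,0)=0.0000, V(2,1)=0.0000, V(2,2)=100.0000
Node (1,0) S=103.6000: V=(p*·0.0000+(1−p*)·0.0000)/1.01=0.0000; Δ=(0.0000−0.0000)/(135.7160−72.5200)=0.0000; B=V−Δ·S=0.0000
Node (1,1) S=193.8800: V=(p*·100.0000+(1−p*)·0.0000)/1.01=50.3165; Δ=(100.0000−0.0000)/(253.9828−135.7160)=0.8455; B=V−Δ·S=-113.6179
Node (0,0) S=148.0000: V=(p*·50.3165+(1−p*)·0.0000)/1.01=25.3175; Δ=(50.3165−0.0000)/(193.8800−103.6000)=0.5573; B=V−Δ·S=-57.1686
Self-financing check: at every node Δ·S+B equals the discounted successor values.

(0,0): Delta=0.5573 Bond=-57.1686
(1,0): Delta=0.0000 Bond=0.0000
(1,1): Delta=0.8455 Bond=-113.6179
V0=25.3175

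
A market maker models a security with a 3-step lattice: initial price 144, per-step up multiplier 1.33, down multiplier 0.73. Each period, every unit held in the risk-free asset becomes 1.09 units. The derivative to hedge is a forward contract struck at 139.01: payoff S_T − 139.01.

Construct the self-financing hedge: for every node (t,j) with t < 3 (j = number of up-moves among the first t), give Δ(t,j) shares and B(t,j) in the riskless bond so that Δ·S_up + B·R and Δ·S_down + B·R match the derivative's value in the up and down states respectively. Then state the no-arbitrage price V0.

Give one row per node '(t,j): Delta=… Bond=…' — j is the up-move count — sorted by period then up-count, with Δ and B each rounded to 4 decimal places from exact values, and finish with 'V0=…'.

Risk-neutral probability p* = (R−d)/(u−d) = (1.09−0.73)/(1.33−0.73) = 0.6000.
Terminal payoffs: V(3,0)=-82.9916, V(3,1)=-36.9490, V(3,2)=46.9368, V(3,3)=199.7697
Node (2,0) S=76.7376: V=(p*·-36.9490+(1−p*)·-82.9916)/1.09=-50.7945; Δ=(-36.9490−-82.9916)/(102.0610−56.0184)=1.0000; B=V−Δ·S=-127.5321
Node (2,1) S=139.8096: V=(p*·46.9368+(1−p*)·-36.9490)/1.09=12.2775; Δ=(46.9368−-36.9490)/(185.9468−102.0610)=1.0000; B=V−Δ·S=-127.5321
Node (2,2) S=254.7216: V=(p*·199.7697+(1−p*)·46.9368)/1.09=127.1895; Δ=(199.7697−46.9368)/(338.7797−185.9468)=1.0000; B=V−Δ·S=-127.5321
Node (1,0) S=105.1200: V=(p*·12.2775+(1−p*)·-50.7945)/1.09=-11.8819; Δ=(12.2775−-50.7945)/(139.8096−76.7376)=1.0000; B=V−Δ·S=-117.0019
Node (1,1) S=191.5200: V=(p*·127.1895+(1−p*)·12.2775)/1.09=74.5181; Δ=(127.1895−12.2775)/(254.7216−139.8096)=1.0000; B=V−Δ·S=-117.0019
Node (0,0) S=144.0000: V=(p*·74.5181+(1−p*)·-11.8819)/1.09=36.6588; Δ=(74.5181−-11.8819)/(191.5200−105.1200)=1.0000; B=V−Δ·S=-107.3412
Root portfolio cost Δ·144+B reproduces V0=36.6588.

(0,0): Delta=1.0000 Bond=-107.3412
(1,0): Delta=1.0000 Bond=-117.0019
(1,1): Delta=1.0000 Bond=-117.0019
(2,0): Delta=1.0000 Bond=-127.5321
(2,1): Delta=1.0000 Bond=-127.5321
(2,2): Delta=1.0000 Bond=-127.5321
V0=36.6588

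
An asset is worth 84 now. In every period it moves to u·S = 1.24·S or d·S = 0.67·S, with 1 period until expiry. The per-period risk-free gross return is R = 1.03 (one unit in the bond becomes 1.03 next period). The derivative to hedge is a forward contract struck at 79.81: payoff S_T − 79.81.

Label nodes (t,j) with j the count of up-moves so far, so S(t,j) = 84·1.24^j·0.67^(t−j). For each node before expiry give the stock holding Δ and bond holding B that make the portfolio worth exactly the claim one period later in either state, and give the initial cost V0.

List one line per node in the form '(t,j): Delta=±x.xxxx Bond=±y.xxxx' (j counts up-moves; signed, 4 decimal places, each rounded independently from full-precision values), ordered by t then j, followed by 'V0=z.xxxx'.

No-arbitrage ⇒ martingale measure with p* = (R−d)/(u−d) = 0.6316.
Payoff layer (t=1): V(1,0)=-23.5300, V(1,1)=24.3500
Node (0,0) S=84.0000: V=(p*·24.3500+(1−p*)·-23.5300)/1.03=6.5146; Δ=(24.3500−-23.5300)/(104.1600−56.2800)=1.0000; B=V−Δ·S=-77.4854
Check: Δ(0,0)·S0 + B(0,0) = 6.5146 = V0.

(0,0): Delta=1.0000 Bond=-77.4854
V0=6.5146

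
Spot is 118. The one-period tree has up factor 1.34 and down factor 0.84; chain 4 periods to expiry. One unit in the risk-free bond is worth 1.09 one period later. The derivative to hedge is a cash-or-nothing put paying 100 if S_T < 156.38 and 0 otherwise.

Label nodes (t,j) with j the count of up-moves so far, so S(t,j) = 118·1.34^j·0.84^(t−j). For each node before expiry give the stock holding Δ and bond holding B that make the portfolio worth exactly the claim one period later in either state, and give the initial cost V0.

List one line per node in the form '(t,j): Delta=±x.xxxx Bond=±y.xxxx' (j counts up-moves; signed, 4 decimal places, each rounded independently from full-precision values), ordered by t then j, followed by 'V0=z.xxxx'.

(0,0): Delta=-0.4908 Bond=106.6180
(1,0): Delta=-0.4246 Bond=109.6501
(1,1): Delta=-0.5323 Bond=122.7772
(2,0): Delta=0.0000 Bond=84.1680
(2,1): Delta=-0.6907 Bond=154.8691
(2,2): Delta=-0.4330 Bond=112.7851
(3,0): Delta=0.0000 Bond=91.7431
(3,1): Delta=0.0000 Bond=91.7431
(3,2): Delta=-1.1237 Bond=245.8716
(3,3): Delta=0.0000 Bond=0.0000
V0=48.7042

Under the risk-neutral measure, an up-move has probability p* = (R−d)/(u−d) = 0.5000 and values discount at R = 1.09.
Terminal payoffs: V(4,0)=100.0000, V(4,1)=100.0000, V(4,2)=100.0000, V(4,3)=0.0000, V(4,4)=0.0000
Node (3,0) S=69.9391: V=(p*·100.0000+(1−p*)·100.0000)/1.09=91.7431; Δ=(100.0000−100.0000)/(93.7184−58.7488)=0.0000; B=V−Δ·S=91.7431
Node (3,1) S=111.5695: V=(p*·100.0000+(1−p*)·100.0000)/1.09=91.7431; Δ=(100.0000−100.0000)/(149.5031−93.7184)=0.0000; B=V−Δ·S=91.7431
Node (3,2) S=177.9799: V=(p*·0.0000+(1−p*)·100.0000)/1.09=45.8716; Δ=(0.0000−100.0000)/(238.4930−149.5031)=-1.1237; B=V−Δ·S=245.8716
Node (3,3) S=283.9203: V=(p*·0.0000+(1−p*)·0.0000)/1.09=0.0000; Δ=(0.0000−0.0000)/(380.4532−238.4930)=0.0000; B=V−Δ·S=0.0000
Node (2,0) S=83.2608: V=(p*·91.7431+(1−p*)·91.7431)/1.09=84.1680; Δ=(91.7431−91.7431)/(111.5695−69.9391)=0.0000; B=V−Δ·S=84.1680
Node (2,1) S=132.8208: V=(p*·45.8716+(1−p*)·91.7431)/1.09=63.1260; Δ=(45.8716−91.7431)/(177.9799−111.5695)=-0.6907; B=V−Δ·S=154.8691
Node (2,2) S=211.8808: V=(p*·0.0000+(1−p*)·45.8716)/1.09=21.0420; Δ=(0.0000−45.8716)/(283.9203−177.9799)=-0.4330; B=V−Δ·S=112.7851
Node (1,0) S=99.1200: V=(p*·63.1260+(1−p*)·84.1680)/1.09=67.5661; Δ=(63.1260−84.1680)/(132.8208−83.2608)=-0.4246; B=V−Δ·S=109.6501
Node (1,1) S=158.1200: V=(p*·21.0420+(1−p*)·63.1260)/1.09=38.6092; Δ=(21.0420−63.1260)/(211.8808−132.8208)=-0.5323; B=V−Δ·S=122.7772
Node (0,0) S=118.0000: V=(p*·38.6092+(1−p*)·67.5661)/1.09=48.7042; Δ=(38.6092−67.5661)/(158.1200−99.1200)=-0.4908; B=V−Δ·S=106.6180
Root portfolio cost Δ·118+B reproduces V0=48.7042.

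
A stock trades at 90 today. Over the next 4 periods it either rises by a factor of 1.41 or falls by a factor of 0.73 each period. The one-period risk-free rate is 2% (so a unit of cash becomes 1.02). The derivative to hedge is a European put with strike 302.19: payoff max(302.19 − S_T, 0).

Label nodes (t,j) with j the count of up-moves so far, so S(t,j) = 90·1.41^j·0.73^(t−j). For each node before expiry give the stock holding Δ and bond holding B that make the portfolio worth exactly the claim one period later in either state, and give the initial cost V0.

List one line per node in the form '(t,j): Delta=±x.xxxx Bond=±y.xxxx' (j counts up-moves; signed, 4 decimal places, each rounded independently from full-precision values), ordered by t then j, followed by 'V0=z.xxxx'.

Risk-neutral probability p* = (R−d)/(u−d) = (1.02−0.73)/(1.41−0.73) = 0.4265.
Terminal values V(4,·): V(4,0)=276.6316, V(4,1)=252.8237, V(4,2)=206.8387, V(4,3)=118.0184, V(4,4)=0.0000
(3,0): S=35.0115. Δ = (V_up−V_dn)/(S_up−S_dn) = (252.8237−276.6316)/(49.3663−25.5584) = -1.0000. V = [p*·252.8237 + (1−p*)·276.6316]/1.02 = 261.2532. B = V − Δ·S = 296.2647.
(3,1): S=67.6250. Δ = (V_up−V_dn)/(S_up−S_dn) = (206.8387−252.8237)/(95.3513−49.3663) = -1.0000. V = [p*·206.8387 + (1−p*)·252.8237]/1.02 = 228.6397. B = V − Δ·S = 296.2647.
(3,2): S=130.6182. Δ = (V_up−V_dn)/(S_up−S_dn) = (118.0184−206.8387)/(184.1716−95.3513) = -1.0000. V = [p*·118.0184 + (1−p*)·206.8387]/1.02 = 165.6465. B = V − Δ·S = 296.2647.
(3,3): S=252.2899. Δ = (V_up−V_dn)/(S_up−S_dn) = (0.0000−118.0184)/(355.7287−184.1716) = -0.6879. V = [p*·0.0000 + (1−p*)·118.0184]/1.02 = 66.3598. B = V − Δ·S = 239.9163.
(2,0): S=47.9610. Δ = (V_up−V_dn)/(S_up−S_dn) = (228.6397−261.2532)/(67.6250−35.0115) = -1.0000. V = [p*·228.6397 + (1−p*)·261.2532]/1.02 = 242.4946. B = V − Δ·S = 290.4556.
(2,1): S=92.6370. Δ = (V_up−V_dn)/(S_up−S_dn) = (165.6465−228.6397)/(130.6182−67.6250) = -1.0000. V = [p*·165.6465 + (1−p*)·228.6397]/1.02 = 197.8186. B = V − Δ·S = 290.4556.
(2,2): S=178.9290. Δ = (V_up−V_dn)/(S_up−S_dn) = (66.3598−165.6465)/(252.2899−130.6182) = -0.8160. V = [p*·66.3598 + (1−p*)·165.6465]/1.02 = 120.8860. B = V − Δ·S = 266.8958.
(1,0): S=65.7000. Δ = (V_up−V_dn)/(S_up−S_dn) = (197.8186−242.4946)/(92.6370−47.9610) = -1.0000. V = [p*·197.8186 + (1−p*)·242.4946]/1.02 = 219.0604. B = V − Δ·S = 284.7604.
(1,1): S=126.9000. Δ = (V_up−V_dn)/(S_up−S_dn) = (120.8860−197.8186)/(178.9290−92.6370) = -0.8915. V = [p*·120.8860 + (1−p*)·197.8186]/1.02 = 161.7736. B = V − Δ·S = 274.9099.
(0,0): S=90.0000. Δ = (V_up−V_dn)/(S_up−S_dn) = (161.7736−219.0604)/(126.9000−65.7000) = -0.9361. V = [p*·161.7736 + (1−p*)·219.0604]/1.02 = 190.8130. B = V − Δ·S = 275.0583.
Self-financing check: at every node Δ·S+B equals the discounted successor values.

(0,0): Delta=-0.9361 Bond=275.0583
(1,0): Delta=-1.0000 Bond=284.7604
(1,1): Delta=-0.8915 Bond=274.9099
(2,0): Delta=-1.0000 Bond=290.4556
(2,1): Delta=-1.0000 Bond=290.4556
(2,2): Delta=-0.8160 Bond=266.8958
(3,0): Delta=-1.0000 Bond=296.2647
(3,1): Delta=-1.0000 Bond=296.2647
(3,2): Delta=-1.0000 Bond=296.2647
(3,3): Delta=-0.6879 Bond=239.9163
V0=190.8130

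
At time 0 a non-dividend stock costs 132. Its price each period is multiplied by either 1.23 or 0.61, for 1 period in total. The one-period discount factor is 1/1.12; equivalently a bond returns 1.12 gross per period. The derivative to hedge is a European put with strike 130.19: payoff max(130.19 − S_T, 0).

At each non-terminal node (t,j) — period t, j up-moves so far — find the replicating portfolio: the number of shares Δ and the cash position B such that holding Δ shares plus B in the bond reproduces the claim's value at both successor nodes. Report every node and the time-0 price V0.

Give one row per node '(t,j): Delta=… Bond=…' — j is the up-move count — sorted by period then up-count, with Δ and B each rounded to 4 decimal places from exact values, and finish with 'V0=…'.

(0,0): Delta=-0.6069 Bond=87.9811
V0=7.8682

Since d<R<u, set p* = (R−d)/(u−d) = 0.8226; price each node as the discounted p*-expectation of its children.
Terminal payoffs: V(1,0)=49.6700, V(1,1)=0.0000
(0,0): S=132.0000. Δ = (V_up−V_dn)/(S_up−S_dn) = (0.0000−49.6700)/(162.3600−80.5200) = -0.6069. V = [p*·0.0000 + (1−p*)·49.6700]/1.12 = 7.8682. B = V − Δ·S = 87.9811.
The time-0 hedge costs 7.8682, which is the no-arbitrage price.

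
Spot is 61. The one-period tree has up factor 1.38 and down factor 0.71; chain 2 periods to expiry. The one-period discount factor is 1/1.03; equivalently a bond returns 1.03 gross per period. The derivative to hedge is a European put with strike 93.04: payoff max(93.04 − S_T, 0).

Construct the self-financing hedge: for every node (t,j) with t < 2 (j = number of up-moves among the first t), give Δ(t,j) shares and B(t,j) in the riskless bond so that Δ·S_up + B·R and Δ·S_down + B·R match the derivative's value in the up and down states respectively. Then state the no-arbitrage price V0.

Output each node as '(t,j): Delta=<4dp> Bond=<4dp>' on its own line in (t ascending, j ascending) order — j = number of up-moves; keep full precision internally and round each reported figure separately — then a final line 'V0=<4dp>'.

No-arbitrage ⇒ martingale measure with p* = (R−d)/(u−d) = 0.4776.
At expiry t=2: V(2,0)=62.2899, V(2,1)=33.2722, V(2,2)=0.0000
(1,0): S=43.3100. Δ = (V_up−V_dn)/(S_up−S_dn) = (33.2722−62.2899)/(59.7678−30.7501) = -1.0000. V = [p*·33.2722 + (1−p*)·62.2899]/1.03 = 47.0201. B = V − Δ·S = 90.3301.
(1,1): S=84.1800. Δ = (V_up−V_dn)/(S_up−S_dn) = (0.0000−33.2722)/(116.1684−59.7678) = -0.5899. V = [p*·0.0000 + (1−p*)·33.2722]/1.03 = 16.8748. B = V − Δ·S = 66.5348.
(0,0): S=61.0000. Δ = (V_up−V_dn)/(S_up−S_dn) = (16.8748−47.0201)/(84.1800−43.3100) = -0.7376. V = [p*·16.8748 + (1−p*)·47.0201]/1.03 = 31.6722. B = V − Δ·S = 76.6652.
The time-0 hedge costs 31.6722, which is the no-arbitrage price.

(0,0): Delta=-0.7376 Bond=76.6652
(1,0): Delta=-1.0000 Bond=90.3301
(1,1): Delta=-0.5899 Bond=66.5348
V0=31.6722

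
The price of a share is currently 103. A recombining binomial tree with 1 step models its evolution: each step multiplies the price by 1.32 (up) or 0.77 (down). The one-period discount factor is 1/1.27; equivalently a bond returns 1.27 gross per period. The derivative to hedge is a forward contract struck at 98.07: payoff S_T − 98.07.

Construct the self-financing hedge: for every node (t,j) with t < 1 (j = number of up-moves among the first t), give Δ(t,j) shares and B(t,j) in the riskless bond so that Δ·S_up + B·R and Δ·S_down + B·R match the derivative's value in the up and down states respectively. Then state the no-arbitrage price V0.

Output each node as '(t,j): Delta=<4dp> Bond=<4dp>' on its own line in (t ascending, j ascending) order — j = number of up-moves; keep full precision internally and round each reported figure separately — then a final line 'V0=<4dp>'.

(0,0): Delta=1.0000 Bond=-77.2205
V0=25.7795

Risk-neutral probability p* = (R−d)/(u−d) = (1.27−0.77)/(1.32−0.77) = 0.9091.
Terminal values V(1,·): V(1,0)=-18.7600, V(1,1)=37.8900
Node (0,0) S=103.0000: V=(p*·37.8900+(1−p*)·-18.7600)/1.27=25.7795; Δ=(37.8900−-18.7600)/(135.9600−79.3100)=1.0000; B=V−Δ·S=-77.2205
Root portfolio cost Δ·103+B reproduces V0=25.7795.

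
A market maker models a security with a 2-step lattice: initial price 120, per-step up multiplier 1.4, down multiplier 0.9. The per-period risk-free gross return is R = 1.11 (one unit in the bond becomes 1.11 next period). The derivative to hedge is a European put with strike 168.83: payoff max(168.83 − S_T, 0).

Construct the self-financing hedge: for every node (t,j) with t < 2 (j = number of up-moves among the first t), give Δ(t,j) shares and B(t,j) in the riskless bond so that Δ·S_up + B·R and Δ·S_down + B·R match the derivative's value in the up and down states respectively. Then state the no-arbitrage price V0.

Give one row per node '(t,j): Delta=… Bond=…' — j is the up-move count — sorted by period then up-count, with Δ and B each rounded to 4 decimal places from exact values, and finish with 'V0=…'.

(0,0): Delta=-0.5815 Bond=96.3025
(1,0): Delta=-1.0000 Bond=152.0991
(1,1): Delta=-0.2099 Bond=44.4721
V0=26.5284

The replicating-portfolio and risk-neutral prices coincide; use p* = (1.11−0.9)/(1.4−0.9) = 0.4200 for the latter.
At expiry t=2: V(2,0)=71.6300, V(2,1)=17.6300, V(2,2)=0.0000
(1,0): S=108.0000. Δ = (V_up−V_dn)/(S_up−S_dn) = (17.6300−71.6300)/(151.2000−97.2000) = -1.0000. V = [p*·17.6300 + (1−p*)·71.6300]/1.11 = 44.0991. B = V − Δ·S = 152.0991.
(1,1): S=168.0000. Δ = (V_up−V_dn)/(S_up−S_dn) = (0.0000−17.6300)/(235.2000−151.2000) = -0.2099. V = [p*·0.0000 + (1−p*)·17.6300]/1.11 = 9.2121. B = V − Δ·S = 44.4721.
(0,0): S=120.0000. Δ = (V_up−V_dn)/(S_up−S_dn) = (9.2121−44.0991)/(168.0000−108.0000) = -0.5815. V = [p*·9.2121 + (1−p*)·44.0991]/1.11 = 26.5284. B = V − Δ·S = 96.3025.
Check: Δ(0,0)·S0 + B(0,0) = 26.5284 = V0.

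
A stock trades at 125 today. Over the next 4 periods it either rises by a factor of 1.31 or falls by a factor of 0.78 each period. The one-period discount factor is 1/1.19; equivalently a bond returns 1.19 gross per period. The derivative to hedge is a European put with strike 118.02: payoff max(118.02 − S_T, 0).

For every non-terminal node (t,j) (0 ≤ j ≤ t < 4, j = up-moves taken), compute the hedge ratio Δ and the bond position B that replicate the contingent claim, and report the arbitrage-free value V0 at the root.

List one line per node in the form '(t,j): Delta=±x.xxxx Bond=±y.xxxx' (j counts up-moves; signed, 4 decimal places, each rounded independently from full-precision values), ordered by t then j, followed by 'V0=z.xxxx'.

The replicating-portfolio and risk-neutral prices coincide; use p* = (1.19−0.78)/(1.31−0.78) = 0.7736 for the latter.
Terminal values V(4,·): V(4,0)=71.7512, V(4,1)=40.3121, V(4,2)=0.0000, V(4,3)=0.0000, V(4,4)=0.0000
  t=3,j=0: stock 59.3190 → up 77.7079 (V=40.3121), down 46.2688 (V=71.7512). Price 39.8575; hedge Δ=-1.0000, bond B=99.1765.
  t=3,j=1: stock 99.6255 → up 130.5094 (V=0.0000), down 77.7079 (V=40.3121). Price 7.6700; hedge Δ=-0.7635, bond B=83.7306.
  t=3,j=2: stock 167.3198 → up 219.1889 (V=0.0000), down 130.5094 (V=0.0000). Price 0.0000; hedge Δ=0.0000, bond B=0.0000.
  t=3,j=3: stock 281.0114 → up 368.1249 (V=0.0000), down 219.1889 (V=0.0000). Price 0.0000; hedge Δ=0.0000, bond B=0.0000.
  t=2,j=0: stock 76.0500 → up 99.6255 (V=7.6700), down 59.3190 (V=39.8575). Price 12.5695; hedge Δ=-0.7986, bond B=73.3006.
  t=2,j=1: stock 127.7250 → up 167.3198 (V=0.0000), down 99.6255 (V=7.6700). Price 1.4593; hedge Δ=-0.1133, bond B=15.9310.
  t=2,j=2: stock 214.5125 → up 281.0114 (V=0.0000), down 167.3198 (V=0.0000). Price 0.0000; hedge Δ=0.0000, bond B=0.0000.
  t=1,j=0: stock 97.5000 → up 127.7250 (V=1.4593), down 76.0500 (V=12.5695). Price 3.3402; hedge Δ=-0.2150, bond B=24.3028.
  t=1,j=1: stock 163.7500 → up 214.5125 (V=0.0000), down 127.7250 (V=1.4593). Price 0.2777; hedge Δ=-0.0168, bond B=3.0311.
  t=0,j=0: stock 125.0000 → up 163.7500 (V=0.2777), down 97.5000 (V=3.3402). Price 0.8160; hedge Δ=-0.0462, bond B=6.5944.
Root portfolio cost Δ·125+B reproduces V0=0.8160.

(0,0): Delta=-0.0462 Bond=6.5944
(1,0): Delta=-0.2150 Bond=24.3028
(1,1): Delta=-0.0168 Bond=3.0311
(2,0): Delta=-0.7986 Bond=73.3006
(2,1): Delta=-0.1133 Bond=15.9310
(2,2): Delta=0.0000 Bond=0.0000
(3,0): Delta=-1.0000 Bond=99.1765
(3,1): Delta=-0.7635 Bond=83.7306
(3,2): Delta=0.0000 Bond=0.0000
(3,3): Delta=0.0000 Bond=0.0000
V0=0.8160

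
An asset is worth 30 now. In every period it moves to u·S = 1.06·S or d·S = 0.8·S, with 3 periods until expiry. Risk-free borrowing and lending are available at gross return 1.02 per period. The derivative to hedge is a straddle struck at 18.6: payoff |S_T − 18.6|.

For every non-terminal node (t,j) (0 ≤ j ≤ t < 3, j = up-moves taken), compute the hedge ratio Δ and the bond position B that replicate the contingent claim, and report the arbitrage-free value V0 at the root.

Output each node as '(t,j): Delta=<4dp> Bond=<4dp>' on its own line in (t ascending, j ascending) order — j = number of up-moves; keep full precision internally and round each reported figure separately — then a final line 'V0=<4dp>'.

Since d<R<u, set p* = (R−d)/(u−d) = 0.8462; price each node as the discounted p*-expectation of its children.
Payoff layer (t=3): V(3,0)=3.2400, V(3,1)=1.7520, V(3,2)=8.3664, V(3,3)=17.1305
  t=2,j=0: stock 19.2000 → up 20.3520 (V=1.7520), down 15.3600 (V=3.2400). Price 1.9421; hedge Δ=-0.2981, bond B=7.6652.
  t=2,j=1: stock 25.4400 → up 26.9664 (V=8.3664), down 20.3520 (V=1.7520). Price 7.2047; hedge Δ=1.0000, bond B=-18.2353.
  t=2,j=2: stock 33.7080 → up 35.7305 (V=17.1305), down 26.9664 (V=8.3664). Price 15.4727; hedge Δ=1.0000, bond B=-18.2353.
  t=1,j=0: stock 24.0000 → up 25.4400 (V=7.2047), down 19.2000 (V=1.9421). Price 6.2697; hedge Δ=0.8434, bond B=-13.9712.
  t=1,j=1: stock 31.8000 → up 33.7080 (V=15.4727), down 25.4400 (V=7.2047). Price 13.9223; hedge Δ=1.0000, bond B=-17.8777.
  t=0,j=0: stock 30.0000 → up 31.8000 (V=13.9223), down 24.0000 (V=6.2697). Price 12.4950; hedge Δ=0.9811, bond B=-16.9380.
Check: Δ(0,0)·S0 + B(0,0) = 12.4950 = V0.

(0,0): Delta=0.9811 Bond=-16.9380
(1,0): Delta=0.8434 Bond=-13.9712
(1,1): Delta=1.0000 Bond=-17.8777
(2,0): Delta=-0.2981 Bond=7.6652
(2,1): Delta=1.0000 Bond=-18.2353
(2,2): Delta=1.0000 Bond=-18.2353
V0=12.4950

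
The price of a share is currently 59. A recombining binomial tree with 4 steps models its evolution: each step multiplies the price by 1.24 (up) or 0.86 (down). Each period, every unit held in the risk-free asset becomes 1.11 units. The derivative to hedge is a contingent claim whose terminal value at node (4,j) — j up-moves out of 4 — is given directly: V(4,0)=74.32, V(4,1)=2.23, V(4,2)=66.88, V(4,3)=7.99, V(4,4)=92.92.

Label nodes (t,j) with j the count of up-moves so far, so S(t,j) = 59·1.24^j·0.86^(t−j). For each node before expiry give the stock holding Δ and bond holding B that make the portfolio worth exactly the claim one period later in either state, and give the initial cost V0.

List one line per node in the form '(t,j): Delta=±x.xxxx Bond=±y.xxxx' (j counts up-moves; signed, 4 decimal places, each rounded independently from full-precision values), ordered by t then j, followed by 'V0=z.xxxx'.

Since d<R<u, set p* = (R−d)/(u−d) = 0.6579; price each node as the discounted p*-expectation of its children.
Terminal payoffs: V(4,0)=74.3200, V(4,1)=2.2300, V(4,2)=66.8800, V(4,3)=7.9900, V(4,4)=92.9200
  t=3,j=0: stock 37.5273 → up 46.5339 (V=2.2300), down 32.2735 (V=74.3200). Price 24.2274; hedge Δ=-5.0553, bond B=213.9379.
  t=3,j=1: stock 54.1091 → up 67.0953 (V=66.8800), down 46.5339 (V=2.2300). Price 40.3269; hedge Δ=3.1442, bond B=-129.8046.
  t=3,j=2: stock 78.0178 → up 96.7421 (V=7.9900), down 67.0953 (V=66.8800). Price 25.3483; hedge Δ=-1.9864, bond B=180.3220.
  t=3,j=3: stock 112.4908 → up 139.4886 (V=92.9200), down 96.7421 (V=7.9900). Price 57.5360; hedge Δ=1.9868, bond B=-165.9640.
  t=2,j=0: stock 43.6364 → up 54.1091 (V=40.3269), down 37.5273 (V=24.2274). Price 31.3686; hedge Δ=0.9709, bond B=-10.9987.
  t=2,j=1: stock 62.9176 → up 78.0178 (V=25.3483), down 54.1091 (V=40.3269). Price 27.4527; hedge Δ=-0.6265, bond B=66.8703.
  t=2,j=2: stock 90.7184 → up 112.4908 (V=57.5360), down 78.0178 (V=25.3483). Price 41.9139; hedge Δ=0.9337, bond B=-42.7907.
  t=1,j=0: stock 50.7400 → up 62.9176 (V=27.4527), down 43.6364 (V=31.3686). Price 25.9391; hedge Δ=-0.2031, bond B=36.2441.
  t=1,j=1: stock 73.1600 → up 90.7184 (V=41.9139), down 62.9176 (V=27.4527). Price 33.3033; hedge Δ=0.5202, bond B=-4.7524.
  t=0,j=0: stock 59.0000 → up 73.1600 (V=33.3033), down 50.7400 (V=25.9391). Price 27.7333; hedge Δ=0.3285, bond B=8.3538.
Check: Δ(0,0)·S0 + B(0,0) = 27.7333 = V0.

(0,0): Delta=0.3285 Bond=8.3538
(1,0): Delta=-0.2031 Bond=36.2441
(1,1): Delta=0.5202 Bond=-4.7524
(2,0): Delta=0.9709 Bond=-10.9987
(2,1): Delta=-0.6265 Bond=66.8703
(2,2): Delta=0.9337 Bond=-42.7907
(3,0): Delta=-5.0553 Bond=213.9379
(3,1): Delta=3.1442 Bond=-129.8046
(3,2): Delta=-1.9864 Bond=180.3220
(3,3): Delta=1.9868 Bond=-165.9640
V0=27.7333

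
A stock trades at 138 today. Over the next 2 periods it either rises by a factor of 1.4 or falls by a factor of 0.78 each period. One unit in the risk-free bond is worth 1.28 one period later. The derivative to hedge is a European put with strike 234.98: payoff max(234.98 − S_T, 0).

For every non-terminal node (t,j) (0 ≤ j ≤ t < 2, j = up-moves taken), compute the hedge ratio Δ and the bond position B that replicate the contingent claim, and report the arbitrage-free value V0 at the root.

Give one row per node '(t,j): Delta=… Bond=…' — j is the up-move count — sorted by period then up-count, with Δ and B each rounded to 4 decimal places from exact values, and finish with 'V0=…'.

No-arbitrage ⇒ martingale measure with p* = (R−d)/(u−d) = 0.8065.
Terminal payoffs: V(2,0)=151.0208, V(2,1)=84.2840, V(2,2)=0.0000
  t=1,j=0: stock 107.6400 → up 150.6960 (V=84.2840), down 83.9592 (V=151.0208). Price 75.9381; hedge Δ=-1.0000, bond B=183.5781.
  t=1,j=1: stock 193.2000 → up 270.4800 (V=0.0000), down 150.6960 (V=84.2840). Price 12.7446; hedge Δ=-0.7036, bond B=148.6865.
  t=0,j=0: stock 138.0000 → up 193.2000 (V=12.7446), down 107.6400 (V=75.9381). Price 19.5122; hedge Δ=-0.7386, bond B=121.4373.
Root portfolio cost Δ·138+B reproduces V0=19.5122.

(0,0): Delta=-0.7386 Bond=121.4373
(1,0): Delta=-1.0000 Bond=183.5781
(1,1): Delta=-0.7036 Bond=148.6865
V0=19.5122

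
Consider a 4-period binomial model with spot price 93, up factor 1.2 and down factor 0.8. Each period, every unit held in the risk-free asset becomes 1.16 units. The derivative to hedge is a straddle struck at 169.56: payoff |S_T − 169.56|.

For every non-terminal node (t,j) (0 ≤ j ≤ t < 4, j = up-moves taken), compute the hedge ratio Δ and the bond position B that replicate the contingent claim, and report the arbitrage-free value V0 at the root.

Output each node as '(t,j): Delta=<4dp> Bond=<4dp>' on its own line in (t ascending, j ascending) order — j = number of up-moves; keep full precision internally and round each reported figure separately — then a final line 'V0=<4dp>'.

(0,0): Delta=-0.4153 Bond=56.1468
(1,0): Delta=-1.0000 Bond=108.6299
(1,1): Delta=-0.3720 Bond=60.2969
(2,0): Delta=-1.0000 Bond=126.0107
(2,1): Delta=-1.0000 Bond=126.0107
(2,2): Delta=-0.3255 Bond=63.7149
(3,0): Delta=-1.0000 Bond=146.1724
(3,1): Delta=-1.0000 Bond=146.1724
(3,2): Delta=-1.0000 Bond=146.1724
(3,3): Delta=-0.2755 Bond=65.8800
V0=17.5214

The replicating-portfolio and risk-neutral prices coincide; use p* = (1.16−0.8)/(1.2−0.8) = 0.9000 for the latter.
Terminal values V(4,·): V(4,0)=131.4672, V(4,1)=112.4208, V(4,2)=83.8512, V(4,3)=40.9968, V(4,4)=23.2848
Node (3,0) S=47.6160: V=(p*·112.4208+(1−p*)·131.4672)/1.16=98.5564; Δ=(112.4208−131.4672)/(57.1392−38.0928)=-1.0000; B=V−Δ·S=146.1724
Node (3,1) S=71.4240: V=(p*·83.8512+(1−p*)·112.4208)/1.16=74.7484; Δ=(83.8512−112.4208)/(85.7088−57.1392)=-1.0000; B=V−Δ·S=146.1724
Node (3,2) S=107.1360: V=(p*·40.9968+(1−p*)·83.8512)/1.16=39.0364; Δ=(40.9968−83.8512)/(128.5632−85.7088)=-1.0000; B=V−Δ·S=146.1724
Node (3,3) S=160.7040: V=(p*·23.2848+(1−p*)·40.9968)/1.16=21.6000; Δ=(23.2848−40.9968)/(192.8448−128.5632)=-0.2755; B=V−Δ·S=65.8800
Node (2,0) S=59.5200: V=(p*·74.7484+(1−p*)·98.5564)/1.16=66.4907; Δ=(74.7484−98.5564)/(71.4240−47.6160)=-1.0000; B=V−Δ·S=126.0107
Node (2,1) S=89.2800: V=(p*·39.0364+(1−p*)·74.7484)/1.16=36.7307; Δ=(39.0364−74.7484)/(107.1360−71.4240)=-1.0000; B=V−Δ·S=126.0107
Node (2,2) S=133.9200: V=(p*·21.6000+(1−p*)·39.0364)/1.16=20.1238; Δ=(21.6000−39.0364)/(160.7040−107.1360)=-0.3255; B=V−Δ·S=63.7149
Node (1,0) S=74.4000: V=(p*·36.7307+(1−p*)·66.4907)/1.16=34.2299; Δ=(36.7307−66.4907)/(89.2800−59.5200)=-1.0000; B=V−Δ·S=108.6299
Node (1,1) S=111.6000: V=(p*·20.1238+(1−p*)·36.7307)/1.16=18.7798; Δ=(20.1238−36.7307)/(133.9200−89.2800)=-0.3720; B=V−Δ·S=60.2969
Node (0,0) S=93.0000: V=(p*·18.7798+(1−p*)·34.2299)/1.16=17.5214; Δ=(18.7798−34.2299)/(111.6000−74.4000)=-0.4153; B=V−Δ·S=56.1468
Each (Δ,B) replicates both successor values, so the strategy is self-financing and V0 is arbitrage-free.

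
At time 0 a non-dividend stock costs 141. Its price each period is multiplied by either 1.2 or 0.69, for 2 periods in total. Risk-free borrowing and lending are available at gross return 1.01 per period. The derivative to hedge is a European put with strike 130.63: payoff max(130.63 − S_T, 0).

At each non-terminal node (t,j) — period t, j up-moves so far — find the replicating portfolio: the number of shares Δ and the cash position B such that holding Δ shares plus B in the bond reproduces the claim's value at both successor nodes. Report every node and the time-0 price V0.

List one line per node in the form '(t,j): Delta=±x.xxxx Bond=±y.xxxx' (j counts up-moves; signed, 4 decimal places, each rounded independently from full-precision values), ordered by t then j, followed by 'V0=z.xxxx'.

(0,0): Delta=-0.3744 Bond=67.7981
(1,0): Delta=-1.0000 Bond=129.3366
(1,1): Delta=-0.1609 Bond=32.3401
V0=15.0018

The replicating-portfolio and risk-neutral prices coincide; use p* = (1.01−0.69)/(1.2−0.69) = 0.6275 for the latter.
Terminal payoffs: V(2,0)=63.4999, V(2,1)=13.8820, V(2,2)=0.0000
(1,0): S=97.2900. Δ = (V_up−V_dn)/(S_up−S_dn) = (13.8820−63.4999)/(116.7480−67.1301) = -1.0000. V = [p*·13.8820 + (1−p*)·63.4999]/1.01 = 32.0466. B = V − Δ·S = 129.3366.
(1,1): S=169.2000. Δ = (V_up−V_dn)/(S_up−S_dn) = (0.0000−13.8820)/(203.0400−116.7480) = -0.1609. V = [p*·0.0000 + (1−p*)·13.8820]/1.01 = 5.1205. B = V − Δ·S = 32.3401.
(0,0): S=141.0000. Δ = (V_up−V_dn)/(S_up−S_dn) = (5.1205−32.0466)/(169.2000−97.2900) = -0.3744. V = [p*·5.1205 + (1−p*)·32.0466]/1.01 = 15.0018. B = V − Δ·S = 67.7981.
Root portfolio cost Δ·141+B reproduces V0=15.0018.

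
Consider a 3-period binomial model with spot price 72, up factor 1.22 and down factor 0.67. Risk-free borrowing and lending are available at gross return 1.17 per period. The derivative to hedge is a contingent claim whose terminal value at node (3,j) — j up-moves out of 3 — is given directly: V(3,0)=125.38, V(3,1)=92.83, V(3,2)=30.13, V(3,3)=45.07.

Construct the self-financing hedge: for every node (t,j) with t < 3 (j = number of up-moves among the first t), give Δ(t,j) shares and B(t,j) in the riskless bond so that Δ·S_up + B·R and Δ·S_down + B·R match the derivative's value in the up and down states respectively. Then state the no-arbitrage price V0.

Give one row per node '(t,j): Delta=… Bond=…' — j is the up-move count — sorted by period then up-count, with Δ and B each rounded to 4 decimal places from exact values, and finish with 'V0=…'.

(0,0): Delta=0.0316 Bond=24.4705
(1,0): Delta=-1.9315 Bond=123.3327
(1,1): Delta=0.1394 Bond=19.1603
(2,0): Delta=-1.8311 Bond=141.0528
(2,1): Delta=-1.9370 Bond=144.6239
(2,2): Delta=0.2535 Bond=10.1969
V0=26.7477

No-arbitrage ⇒ martingale measure with p* = (R−d)/(u−d) = 0.9091.
Terminal payoffs: V(3,0)=125.3800, V(3,1)=92.8300, V(3,2)=30.1300, V(3,3)=45.0700
Node (2,0) S=32.3208: V=(p*·92.8300+(1−p*)·125.3800)/1.17=81.8710; Δ=(92.8300−125.3800)/(39.4314−21.6549)=-1.8311; B=V−Δ·S=141.0528
Node (2,1) S=58.8528: V=(p*·30.1300+(1−p*)·92.8300)/1.17=30.6239; Δ=(30.1300−92.8300)/(71.8004−39.4314)=-1.9370; B=V−Δ·S=144.6239
Node (2,2) S=107.1648: V=(p*·45.0700+(1−p*)·30.1300)/1.17=37.3605; Δ=(45.0700−30.1300)/(130.7411−71.8004)=0.2535; B=V−Δ·S=10.1969
Node (1,0) S=48.2400: V=(p*·30.6239+(1−p*)·81.8710)/1.17=30.1562; Δ=(30.6239−81.8710)/(58.8528−32.3208)=-1.9315; B=V−Δ·S=123.3327
Node (1,1) S=87.8400: V=(p*·37.3605+(1−p*)·30.6239)/1.17=31.4086; Δ=(37.3605−30.6239)/(107.1648−58.8528)=0.1394; B=V−Δ·S=19.1603
Node (0,0) S=72.0000: V=(p*·31.4086+(1−p*)·30.1562)/1.17=26.7477; Δ=(31.4086−30.1562)/(87.8400−48.2400)=0.0316; B=V−Δ·S=24.4705
Root portfolio cost Δ·72+B reproduces V0=26.7477.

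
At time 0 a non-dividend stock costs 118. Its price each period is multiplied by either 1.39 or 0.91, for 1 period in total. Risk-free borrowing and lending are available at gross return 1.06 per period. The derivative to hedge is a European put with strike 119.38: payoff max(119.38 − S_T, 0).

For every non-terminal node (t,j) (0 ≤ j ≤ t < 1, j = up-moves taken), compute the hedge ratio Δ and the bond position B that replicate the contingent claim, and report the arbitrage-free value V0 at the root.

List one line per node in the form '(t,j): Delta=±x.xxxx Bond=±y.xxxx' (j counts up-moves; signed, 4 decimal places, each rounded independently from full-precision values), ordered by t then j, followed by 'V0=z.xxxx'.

(0,0): Delta=-0.2119 Bond=32.7830
V0=7.7830

Under the risk-neutral measure, an up-move has probability p* = (R−d)/(u−d) = 0.3125 and values discount at R = 1.06.
Terminal values V(1,·): V(1,0)=12.0000, V(1,1)=0.0000
  t=0,j=0: stock 118.0000 → up 164.0200 (V=0.0000), down 107.3800 (V=12.0000). Price 7.7830; hedge Δ=-0.2119, bond B=32.7830.
Root portfolio cost Δ·118+B reproduces V0=7.7830.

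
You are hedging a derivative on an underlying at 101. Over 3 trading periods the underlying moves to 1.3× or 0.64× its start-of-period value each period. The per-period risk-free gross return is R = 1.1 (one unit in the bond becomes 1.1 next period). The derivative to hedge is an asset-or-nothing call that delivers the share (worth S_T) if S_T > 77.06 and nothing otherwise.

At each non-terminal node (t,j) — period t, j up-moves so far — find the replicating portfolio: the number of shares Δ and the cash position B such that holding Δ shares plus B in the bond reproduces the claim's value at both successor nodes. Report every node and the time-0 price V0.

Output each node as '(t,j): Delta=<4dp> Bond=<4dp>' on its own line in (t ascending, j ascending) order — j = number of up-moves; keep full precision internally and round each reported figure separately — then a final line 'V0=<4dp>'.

(0,0): Delta=1.2506 Bond=-33.6183
(1,0): Delta=1.6224 Bond=-61.0172
(1,1): Delta=1.1710 Bond=-26.5292
(2,0): Delta=0.0000 Bond=0.0000
(2,1): Delta=1.9697 Bond=-96.3011
(2,2): Delta=1.0000 Bond=0.0000
V0=92.6884

Under the risk-neutral measure, an up-move has probability p* = (R−d)/(u−d) = 0.6970 and values discount at R = 1.1.
Terminal payoffs: V(3,0)=0.0000, V(3,1)=0.0000, V(3,2)=109.2416, V(3,3)=221.8970
(2,0): S=41.3696. Δ = (V_up−V_dn)/(S_up−S_dn) = (0.0000−0.0000)/(53.7805−26.4765) = 0.0000. V = [p*·0.0000 + (1−p*)·0.0000]/1.1 = 0.0000. B = V − Δ·S = 0.0000.
(2,1): S=84.0320. Δ = (V_up−V_dn)/(S_up−S_dn) = (109.2416−0.0000)/(109.2416−53.7805) = 1.9697. V = [p*·109.2416 + (1−p*)·0.0000]/1.1 = 69.2164. B = V − Δ·S = -96.3011.
(2,2): S=170.6900. Δ = (V_up−V_dn)/(S_up−S_dn) = (221.8970−109.2416)/(221.8970−109.2416) = 1.0000. V = [p*·221.8970 + (1−p*)·109.2416]/1.1 = 170.6900. B = V − Δ·S = 0.0000.
(1,0): S=64.6400. Δ = (V_up−V_dn)/(S_up−S_dn) = (69.2164−0.0000)/(84.0320−41.3696) = 1.6224. V = [p*·69.2164 + (1−p*)·0.0000]/1.1 = 43.8561. B = V − Δ·S = -61.0172.
(1,1): S=131.3000. Δ = (V_up−V_dn)/(S_up−S_dn) = (170.6900−69.2164)/(170.6900−84.0320) = 1.1710. V = [p*·170.6900 + (1−p*)·69.2164]/1.1 = 127.2186. B = V − Δ·S = -26.5292.
(0,0): S=101.0000. Δ = (V_up−V_dn)/(S_up−S_dn) = (127.2186−43.8561)/(131.3000−64.6400) = 1.2506. V = [p*·127.2186 + (1−p*)·43.8561]/1.1 = 92.6884. B = V − Δ·S = -33.6183.
The time-0 hedge costs 92.6884, which is the no-arbitrage price.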